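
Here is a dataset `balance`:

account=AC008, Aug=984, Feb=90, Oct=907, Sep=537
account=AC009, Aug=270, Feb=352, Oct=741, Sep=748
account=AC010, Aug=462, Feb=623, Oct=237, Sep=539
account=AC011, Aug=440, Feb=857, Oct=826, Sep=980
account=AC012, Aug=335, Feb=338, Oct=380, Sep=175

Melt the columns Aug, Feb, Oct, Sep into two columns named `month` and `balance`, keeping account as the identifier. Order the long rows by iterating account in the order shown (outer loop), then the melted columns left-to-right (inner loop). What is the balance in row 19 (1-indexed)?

20 rows total (5 × 4). Row 19: index ⌊(19-1)/4⌋ = 4 into account → AC012; (19-1) mod 4 = 2 into the melted columns → Oct.
So row 19 is (AC012, Oct, 380); balance = 380.

380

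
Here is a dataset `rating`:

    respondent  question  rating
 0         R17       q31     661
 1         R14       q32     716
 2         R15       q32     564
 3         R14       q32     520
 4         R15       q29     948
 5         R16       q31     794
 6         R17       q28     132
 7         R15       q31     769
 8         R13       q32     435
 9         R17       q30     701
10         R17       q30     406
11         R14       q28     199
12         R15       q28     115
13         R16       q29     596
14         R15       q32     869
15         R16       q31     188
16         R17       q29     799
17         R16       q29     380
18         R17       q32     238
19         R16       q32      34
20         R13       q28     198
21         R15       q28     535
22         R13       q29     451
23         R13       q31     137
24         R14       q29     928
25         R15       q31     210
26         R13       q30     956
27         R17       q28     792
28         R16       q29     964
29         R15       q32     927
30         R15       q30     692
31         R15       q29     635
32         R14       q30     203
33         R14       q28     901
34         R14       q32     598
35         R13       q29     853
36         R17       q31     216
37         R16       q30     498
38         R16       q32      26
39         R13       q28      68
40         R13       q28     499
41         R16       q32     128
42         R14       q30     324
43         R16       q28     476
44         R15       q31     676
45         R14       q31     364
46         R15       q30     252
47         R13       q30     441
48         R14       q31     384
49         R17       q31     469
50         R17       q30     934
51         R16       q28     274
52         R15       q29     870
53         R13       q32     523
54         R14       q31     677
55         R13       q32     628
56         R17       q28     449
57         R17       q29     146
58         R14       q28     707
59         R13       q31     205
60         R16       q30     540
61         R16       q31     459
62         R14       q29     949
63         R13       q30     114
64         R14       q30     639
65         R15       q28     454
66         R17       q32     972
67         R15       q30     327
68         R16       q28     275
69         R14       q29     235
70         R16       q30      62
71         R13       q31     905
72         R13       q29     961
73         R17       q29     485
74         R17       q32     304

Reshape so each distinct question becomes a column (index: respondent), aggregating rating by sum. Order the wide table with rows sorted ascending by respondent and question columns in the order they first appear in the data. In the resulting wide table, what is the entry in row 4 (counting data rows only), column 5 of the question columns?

With rows sorted ascending by respondent, row 4 is respondent=R16. question columns in first-appearance order: q31, q32, q29, q28, q30; column 5 is q30.
Long rows with respondent=R16, question=q30: 498 + 540 + 62 = 1100.

1100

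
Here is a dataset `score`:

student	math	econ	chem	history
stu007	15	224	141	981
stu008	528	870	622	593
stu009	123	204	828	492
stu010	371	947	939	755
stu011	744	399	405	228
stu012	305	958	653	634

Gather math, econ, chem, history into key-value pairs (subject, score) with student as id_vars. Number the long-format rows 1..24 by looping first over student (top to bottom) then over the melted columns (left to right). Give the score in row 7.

622

24 rows total (6 × 4). Row 7: index ⌊(7-1)/4⌋ = 1 into student → stu008; (7-1) mod 4 = 2 into the melted columns → chem.
So row 7 is (stu008, chem, 622); score = 622.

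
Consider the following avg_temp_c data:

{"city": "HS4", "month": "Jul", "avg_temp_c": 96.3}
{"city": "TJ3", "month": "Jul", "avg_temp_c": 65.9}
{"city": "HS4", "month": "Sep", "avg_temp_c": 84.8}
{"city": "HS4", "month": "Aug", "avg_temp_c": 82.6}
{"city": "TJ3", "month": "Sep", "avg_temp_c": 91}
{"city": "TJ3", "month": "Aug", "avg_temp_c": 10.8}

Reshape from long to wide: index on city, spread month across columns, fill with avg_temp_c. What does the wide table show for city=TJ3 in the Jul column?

65.9

Wide layout: rows indexed by city, columns are the 3 distinct month values (Jul, Sep, Aug).
Cell (city=TJ3, month=Jul) draws from the long row where city=TJ3 and month=Jul, which has avg_temp_c=65.9.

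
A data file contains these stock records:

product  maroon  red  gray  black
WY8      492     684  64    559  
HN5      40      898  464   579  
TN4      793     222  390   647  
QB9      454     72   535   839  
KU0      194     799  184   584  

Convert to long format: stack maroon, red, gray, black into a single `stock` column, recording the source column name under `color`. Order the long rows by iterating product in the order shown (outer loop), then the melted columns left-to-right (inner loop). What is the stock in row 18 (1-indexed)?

20 rows total (5 × 4). Row 18: index ⌊(18-1)/4⌋ = 4 into product → KU0; (18-1) mod 4 = 1 into the melted columns → red.
So row 18 is (KU0, red, 799); stock = 799.

799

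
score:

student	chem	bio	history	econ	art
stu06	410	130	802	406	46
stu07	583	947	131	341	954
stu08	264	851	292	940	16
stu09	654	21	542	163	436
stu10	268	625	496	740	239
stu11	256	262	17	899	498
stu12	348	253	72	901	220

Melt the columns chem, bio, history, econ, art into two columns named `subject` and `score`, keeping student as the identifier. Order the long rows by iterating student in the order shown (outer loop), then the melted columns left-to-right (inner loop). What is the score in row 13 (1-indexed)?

35 rows total (7 × 5). Row 13: index ⌊(13-1)/5⌋ = 2 into student → stu08; (13-1) mod 5 = 2 into the melted columns → history.
So row 13 is (stu08, history, 292); score = 292.

292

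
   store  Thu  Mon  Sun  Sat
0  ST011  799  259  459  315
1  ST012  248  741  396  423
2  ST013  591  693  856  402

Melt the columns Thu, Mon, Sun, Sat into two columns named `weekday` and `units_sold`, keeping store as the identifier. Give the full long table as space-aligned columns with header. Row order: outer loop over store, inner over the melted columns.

Each (store, column) pair becomes one row: 3 × 4 = 12 rows.
For example, (ST011, Thu) → units_sold=799.

store  weekday  units_sold
ST011  Thu      799       
ST011  Mon      259       
ST011  Sun      459       
ST011  Sat      315       
ST012  Thu      248       
ST012  Mon      741       
ST012  Sun      396       
ST012  Sat      423       
ST013  Thu      591       
ST013  Mon      693       
ST013  Sun      856       
ST013  Sat      402       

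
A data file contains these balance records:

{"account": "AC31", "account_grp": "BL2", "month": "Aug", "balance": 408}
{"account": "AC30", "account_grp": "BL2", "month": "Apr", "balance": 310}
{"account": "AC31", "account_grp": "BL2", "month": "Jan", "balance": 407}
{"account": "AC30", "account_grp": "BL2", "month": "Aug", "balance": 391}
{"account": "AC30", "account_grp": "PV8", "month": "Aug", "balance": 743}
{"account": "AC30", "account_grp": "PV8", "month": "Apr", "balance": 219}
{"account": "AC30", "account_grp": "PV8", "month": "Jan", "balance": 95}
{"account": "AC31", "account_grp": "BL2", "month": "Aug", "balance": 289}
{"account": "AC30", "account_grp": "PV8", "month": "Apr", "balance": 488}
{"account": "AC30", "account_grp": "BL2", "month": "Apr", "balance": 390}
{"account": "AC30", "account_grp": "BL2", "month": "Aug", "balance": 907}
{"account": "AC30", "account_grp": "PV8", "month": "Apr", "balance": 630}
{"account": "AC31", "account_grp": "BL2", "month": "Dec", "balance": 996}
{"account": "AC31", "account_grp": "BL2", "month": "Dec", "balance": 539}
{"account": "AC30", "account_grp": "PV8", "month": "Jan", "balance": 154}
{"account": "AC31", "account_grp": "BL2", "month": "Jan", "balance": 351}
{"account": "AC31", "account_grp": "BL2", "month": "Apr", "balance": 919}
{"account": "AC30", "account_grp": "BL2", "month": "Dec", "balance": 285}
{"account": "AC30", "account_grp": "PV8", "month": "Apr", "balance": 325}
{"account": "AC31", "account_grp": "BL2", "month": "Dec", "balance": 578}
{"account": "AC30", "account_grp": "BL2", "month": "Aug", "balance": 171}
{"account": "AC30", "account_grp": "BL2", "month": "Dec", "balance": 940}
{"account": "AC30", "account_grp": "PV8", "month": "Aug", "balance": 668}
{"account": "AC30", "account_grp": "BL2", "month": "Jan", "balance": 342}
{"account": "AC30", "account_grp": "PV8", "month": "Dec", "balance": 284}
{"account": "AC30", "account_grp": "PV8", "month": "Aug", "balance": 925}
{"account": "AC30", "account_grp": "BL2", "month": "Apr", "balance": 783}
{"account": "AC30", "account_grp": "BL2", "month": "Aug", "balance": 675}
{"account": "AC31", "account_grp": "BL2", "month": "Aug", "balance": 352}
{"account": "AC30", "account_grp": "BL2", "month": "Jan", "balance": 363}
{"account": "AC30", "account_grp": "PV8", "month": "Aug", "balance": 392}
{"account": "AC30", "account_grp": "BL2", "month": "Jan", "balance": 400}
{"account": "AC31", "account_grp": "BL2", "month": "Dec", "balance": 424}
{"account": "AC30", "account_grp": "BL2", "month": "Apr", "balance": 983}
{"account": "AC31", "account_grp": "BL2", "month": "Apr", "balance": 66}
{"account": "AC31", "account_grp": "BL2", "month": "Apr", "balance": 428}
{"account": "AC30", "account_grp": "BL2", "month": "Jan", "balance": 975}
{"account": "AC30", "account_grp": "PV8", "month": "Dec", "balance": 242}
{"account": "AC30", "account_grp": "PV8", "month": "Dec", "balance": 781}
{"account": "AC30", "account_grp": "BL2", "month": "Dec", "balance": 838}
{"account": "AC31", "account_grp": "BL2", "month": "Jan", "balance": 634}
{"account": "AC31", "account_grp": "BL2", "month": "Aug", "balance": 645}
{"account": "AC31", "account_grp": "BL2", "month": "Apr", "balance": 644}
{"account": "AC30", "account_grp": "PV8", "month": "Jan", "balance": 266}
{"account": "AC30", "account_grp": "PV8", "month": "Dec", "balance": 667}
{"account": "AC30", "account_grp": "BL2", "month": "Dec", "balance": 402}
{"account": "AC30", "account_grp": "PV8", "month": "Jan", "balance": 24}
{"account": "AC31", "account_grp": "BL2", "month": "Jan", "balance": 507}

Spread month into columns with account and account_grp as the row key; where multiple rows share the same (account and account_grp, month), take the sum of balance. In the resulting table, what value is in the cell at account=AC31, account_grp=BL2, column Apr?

Rows with account=AC31, account_grp=BL2 and month=Apr: balance values are 919, 66, 428, 644.
919 + 66 + 428 + 644 = 2057.

2057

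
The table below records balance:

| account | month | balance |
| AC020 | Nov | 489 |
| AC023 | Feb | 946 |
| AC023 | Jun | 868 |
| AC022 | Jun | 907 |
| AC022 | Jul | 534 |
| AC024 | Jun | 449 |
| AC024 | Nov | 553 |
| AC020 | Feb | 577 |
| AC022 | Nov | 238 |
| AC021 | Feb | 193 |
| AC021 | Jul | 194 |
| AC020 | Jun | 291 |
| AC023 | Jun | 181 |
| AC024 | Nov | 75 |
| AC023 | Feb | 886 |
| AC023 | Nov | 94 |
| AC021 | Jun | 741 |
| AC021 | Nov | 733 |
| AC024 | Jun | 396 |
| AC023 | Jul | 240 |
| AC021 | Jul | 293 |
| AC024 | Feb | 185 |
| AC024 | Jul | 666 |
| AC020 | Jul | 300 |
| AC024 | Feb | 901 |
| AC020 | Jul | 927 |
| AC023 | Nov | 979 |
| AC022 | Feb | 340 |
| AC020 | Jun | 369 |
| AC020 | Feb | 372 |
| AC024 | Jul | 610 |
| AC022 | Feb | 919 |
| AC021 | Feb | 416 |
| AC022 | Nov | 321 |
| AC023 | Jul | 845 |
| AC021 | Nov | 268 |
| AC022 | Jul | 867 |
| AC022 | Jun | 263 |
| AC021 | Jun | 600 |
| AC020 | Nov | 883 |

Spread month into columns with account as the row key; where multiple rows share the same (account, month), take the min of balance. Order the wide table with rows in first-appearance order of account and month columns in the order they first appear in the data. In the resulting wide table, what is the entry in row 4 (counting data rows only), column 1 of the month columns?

75

With rows in first-appearance order of account, row 4 is account=AC024. month columns in first-appearance order: Nov, Feb, Jun, Jul; column 1 is Nov.
Long rows with account=AC024, month=Nov: min(553, 75) = 75.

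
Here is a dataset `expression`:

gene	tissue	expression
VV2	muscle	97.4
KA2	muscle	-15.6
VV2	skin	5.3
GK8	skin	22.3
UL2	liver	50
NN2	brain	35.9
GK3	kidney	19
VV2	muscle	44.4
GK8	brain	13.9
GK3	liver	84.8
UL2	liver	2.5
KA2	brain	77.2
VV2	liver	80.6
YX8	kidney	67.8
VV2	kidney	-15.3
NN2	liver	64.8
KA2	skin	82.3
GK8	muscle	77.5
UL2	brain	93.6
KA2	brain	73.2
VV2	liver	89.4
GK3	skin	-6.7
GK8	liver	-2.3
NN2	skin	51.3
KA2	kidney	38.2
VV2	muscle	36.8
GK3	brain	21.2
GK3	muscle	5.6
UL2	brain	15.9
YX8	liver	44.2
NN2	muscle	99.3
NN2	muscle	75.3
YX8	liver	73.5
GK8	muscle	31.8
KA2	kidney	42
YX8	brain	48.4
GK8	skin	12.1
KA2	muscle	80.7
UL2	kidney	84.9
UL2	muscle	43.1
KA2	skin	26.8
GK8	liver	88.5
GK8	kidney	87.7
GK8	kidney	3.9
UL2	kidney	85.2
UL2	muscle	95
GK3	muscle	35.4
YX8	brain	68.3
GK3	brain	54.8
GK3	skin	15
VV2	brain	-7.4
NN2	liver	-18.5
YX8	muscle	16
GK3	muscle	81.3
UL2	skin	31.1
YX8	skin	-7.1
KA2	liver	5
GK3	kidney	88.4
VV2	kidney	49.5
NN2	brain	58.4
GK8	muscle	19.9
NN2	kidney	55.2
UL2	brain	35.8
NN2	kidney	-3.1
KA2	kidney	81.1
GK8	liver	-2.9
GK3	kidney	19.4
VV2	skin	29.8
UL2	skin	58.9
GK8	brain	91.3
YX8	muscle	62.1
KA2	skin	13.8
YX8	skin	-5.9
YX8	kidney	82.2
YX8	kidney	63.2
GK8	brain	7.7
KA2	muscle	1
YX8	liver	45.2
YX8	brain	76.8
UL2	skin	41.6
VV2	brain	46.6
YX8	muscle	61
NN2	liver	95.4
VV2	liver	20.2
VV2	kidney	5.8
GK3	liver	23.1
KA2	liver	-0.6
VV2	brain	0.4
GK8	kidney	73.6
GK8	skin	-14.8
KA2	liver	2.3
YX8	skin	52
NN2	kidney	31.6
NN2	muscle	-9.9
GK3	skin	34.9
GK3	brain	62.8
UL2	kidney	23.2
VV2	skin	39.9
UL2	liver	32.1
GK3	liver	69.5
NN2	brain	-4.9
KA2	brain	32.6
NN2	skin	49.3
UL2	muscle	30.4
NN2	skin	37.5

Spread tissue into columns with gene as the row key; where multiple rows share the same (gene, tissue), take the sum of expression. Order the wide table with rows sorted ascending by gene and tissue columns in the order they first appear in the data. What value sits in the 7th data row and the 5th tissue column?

With rows sorted ascending by gene, row 7 is gene=YX8. tissue columns in first-appearance order: muscle, skin, liver, brain, kidney; column 5 is kidney.
Long rows with gene=YX8, tissue=kidney: 67.8 + 82.2 + 63.2 = 213.2.

213.2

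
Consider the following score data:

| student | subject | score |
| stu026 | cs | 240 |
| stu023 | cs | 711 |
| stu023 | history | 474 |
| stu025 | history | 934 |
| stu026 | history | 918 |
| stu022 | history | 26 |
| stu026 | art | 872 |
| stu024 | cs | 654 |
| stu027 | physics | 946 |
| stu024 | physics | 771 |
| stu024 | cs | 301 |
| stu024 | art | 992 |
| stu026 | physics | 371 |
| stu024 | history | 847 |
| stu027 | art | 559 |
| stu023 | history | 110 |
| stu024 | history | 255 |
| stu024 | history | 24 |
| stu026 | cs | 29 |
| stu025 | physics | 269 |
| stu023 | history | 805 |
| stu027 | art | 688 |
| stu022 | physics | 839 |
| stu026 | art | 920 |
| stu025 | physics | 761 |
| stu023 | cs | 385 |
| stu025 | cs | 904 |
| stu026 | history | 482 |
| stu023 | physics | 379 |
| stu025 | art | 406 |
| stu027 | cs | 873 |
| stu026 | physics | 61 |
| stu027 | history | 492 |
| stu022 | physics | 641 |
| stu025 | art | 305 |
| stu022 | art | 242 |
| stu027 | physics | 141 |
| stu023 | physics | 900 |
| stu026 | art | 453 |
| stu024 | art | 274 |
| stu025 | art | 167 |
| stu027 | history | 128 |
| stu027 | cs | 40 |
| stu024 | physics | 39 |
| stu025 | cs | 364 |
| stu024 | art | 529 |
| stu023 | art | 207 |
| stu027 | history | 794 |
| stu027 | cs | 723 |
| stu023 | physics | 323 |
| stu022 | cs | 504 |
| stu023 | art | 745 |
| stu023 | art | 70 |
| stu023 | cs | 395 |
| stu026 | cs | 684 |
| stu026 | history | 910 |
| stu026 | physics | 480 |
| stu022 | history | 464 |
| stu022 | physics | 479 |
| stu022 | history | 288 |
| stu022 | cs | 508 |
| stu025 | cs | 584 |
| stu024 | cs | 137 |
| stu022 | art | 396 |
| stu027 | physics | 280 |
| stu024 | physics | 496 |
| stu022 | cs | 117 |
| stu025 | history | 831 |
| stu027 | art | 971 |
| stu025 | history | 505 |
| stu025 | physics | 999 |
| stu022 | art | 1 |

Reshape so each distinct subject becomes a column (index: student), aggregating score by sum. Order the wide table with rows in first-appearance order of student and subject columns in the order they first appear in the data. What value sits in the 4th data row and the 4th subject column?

1959

With rows in first-appearance order of student, row 4 is student=stu022. subject columns in first-appearance order: cs, history, art, physics; column 4 is physics.
Long rows with student=stu022, subject=physics: 839 + 641 + 479 = 1959.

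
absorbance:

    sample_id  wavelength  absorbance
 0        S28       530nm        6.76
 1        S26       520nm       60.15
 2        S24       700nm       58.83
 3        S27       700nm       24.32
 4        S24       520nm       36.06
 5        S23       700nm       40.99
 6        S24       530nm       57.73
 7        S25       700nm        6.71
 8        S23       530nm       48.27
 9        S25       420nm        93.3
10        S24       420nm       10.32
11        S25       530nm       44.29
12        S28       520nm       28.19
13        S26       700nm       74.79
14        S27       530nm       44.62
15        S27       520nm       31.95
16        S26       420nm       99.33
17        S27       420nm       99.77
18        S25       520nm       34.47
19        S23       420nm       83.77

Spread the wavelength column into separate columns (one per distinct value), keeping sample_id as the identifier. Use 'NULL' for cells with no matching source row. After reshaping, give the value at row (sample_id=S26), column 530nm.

No long-format row has sample_id=S26 and wavelength=530nm, so the cell is NULL.

NULL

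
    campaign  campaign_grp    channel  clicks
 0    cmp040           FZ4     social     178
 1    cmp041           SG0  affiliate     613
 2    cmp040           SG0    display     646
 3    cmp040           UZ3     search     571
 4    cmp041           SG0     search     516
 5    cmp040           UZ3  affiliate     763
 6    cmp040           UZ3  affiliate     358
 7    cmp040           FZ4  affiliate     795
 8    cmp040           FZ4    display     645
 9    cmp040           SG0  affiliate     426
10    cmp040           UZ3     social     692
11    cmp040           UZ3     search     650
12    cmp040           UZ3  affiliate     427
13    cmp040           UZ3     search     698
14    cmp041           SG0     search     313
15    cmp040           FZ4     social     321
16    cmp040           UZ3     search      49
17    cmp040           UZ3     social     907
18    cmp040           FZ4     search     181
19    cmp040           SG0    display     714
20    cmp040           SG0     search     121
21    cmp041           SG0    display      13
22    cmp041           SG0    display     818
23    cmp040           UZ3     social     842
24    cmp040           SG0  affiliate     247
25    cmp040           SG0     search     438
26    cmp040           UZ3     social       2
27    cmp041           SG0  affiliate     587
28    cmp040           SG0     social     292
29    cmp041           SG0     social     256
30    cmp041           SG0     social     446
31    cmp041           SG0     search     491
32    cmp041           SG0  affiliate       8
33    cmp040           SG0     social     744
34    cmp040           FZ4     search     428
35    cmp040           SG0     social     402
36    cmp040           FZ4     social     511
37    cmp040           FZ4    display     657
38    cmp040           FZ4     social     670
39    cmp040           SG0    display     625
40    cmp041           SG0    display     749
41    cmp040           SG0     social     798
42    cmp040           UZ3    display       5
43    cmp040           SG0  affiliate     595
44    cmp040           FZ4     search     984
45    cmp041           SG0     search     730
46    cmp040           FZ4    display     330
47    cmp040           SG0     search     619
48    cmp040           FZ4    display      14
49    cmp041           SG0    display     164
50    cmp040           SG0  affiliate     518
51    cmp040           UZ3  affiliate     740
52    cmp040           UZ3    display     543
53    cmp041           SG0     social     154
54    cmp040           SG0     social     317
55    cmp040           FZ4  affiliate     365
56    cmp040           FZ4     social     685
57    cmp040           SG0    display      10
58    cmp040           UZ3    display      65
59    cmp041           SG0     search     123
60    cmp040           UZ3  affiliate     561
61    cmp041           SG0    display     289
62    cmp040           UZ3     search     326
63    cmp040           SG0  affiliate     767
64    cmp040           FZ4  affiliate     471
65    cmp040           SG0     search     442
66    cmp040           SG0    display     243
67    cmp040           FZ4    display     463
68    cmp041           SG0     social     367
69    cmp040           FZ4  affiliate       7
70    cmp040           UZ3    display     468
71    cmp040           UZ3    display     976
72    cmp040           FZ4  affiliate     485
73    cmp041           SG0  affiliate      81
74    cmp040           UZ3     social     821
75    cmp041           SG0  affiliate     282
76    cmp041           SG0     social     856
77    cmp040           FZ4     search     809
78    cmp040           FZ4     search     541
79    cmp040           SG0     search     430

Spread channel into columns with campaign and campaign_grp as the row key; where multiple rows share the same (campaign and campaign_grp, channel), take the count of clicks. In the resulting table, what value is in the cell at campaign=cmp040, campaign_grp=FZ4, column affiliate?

5

Rows with campaign=cmp040, campaign_grp=FZ4 and channel=affiliate: clicks values are 795, 365, 471, 7, 485.
5 rows match — count = 5.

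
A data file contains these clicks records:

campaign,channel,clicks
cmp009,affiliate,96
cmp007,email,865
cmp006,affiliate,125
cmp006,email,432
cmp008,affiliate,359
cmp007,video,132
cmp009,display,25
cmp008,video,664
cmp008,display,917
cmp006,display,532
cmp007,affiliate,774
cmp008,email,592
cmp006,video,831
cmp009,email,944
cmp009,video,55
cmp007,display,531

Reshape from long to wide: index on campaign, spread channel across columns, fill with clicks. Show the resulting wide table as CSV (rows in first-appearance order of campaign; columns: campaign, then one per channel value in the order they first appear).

campaign,affiliate,email,video,display
cmp009,96,944,55,25
cmp007,774,865,132,531
cmp006,125,432,831,532
cmp008,359,592,664,917

Columns: campaign plus the 4 distinct channel values (affiliate, email, video, display).
For example, row cmp009 column affiliate takes clicks=96 from the long row (cmp009, affiliate).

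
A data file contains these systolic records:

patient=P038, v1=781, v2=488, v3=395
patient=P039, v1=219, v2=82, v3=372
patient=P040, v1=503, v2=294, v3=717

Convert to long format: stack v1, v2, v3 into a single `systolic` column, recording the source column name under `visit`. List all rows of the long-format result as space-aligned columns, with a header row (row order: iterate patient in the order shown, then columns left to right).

patient  visit  systolic
P038     v1     781     
P038     v2     488     
P038     v3     395     
P039     v1     219     
P039     v2     82      
P039     v3     372     
P040     v1     503     
P040     v2     294     
P040     v3     717     

Each (patient, column) pair becomes one row: 3 × 3 = 9 rows.
For example, (P038, v1) → systolic=781.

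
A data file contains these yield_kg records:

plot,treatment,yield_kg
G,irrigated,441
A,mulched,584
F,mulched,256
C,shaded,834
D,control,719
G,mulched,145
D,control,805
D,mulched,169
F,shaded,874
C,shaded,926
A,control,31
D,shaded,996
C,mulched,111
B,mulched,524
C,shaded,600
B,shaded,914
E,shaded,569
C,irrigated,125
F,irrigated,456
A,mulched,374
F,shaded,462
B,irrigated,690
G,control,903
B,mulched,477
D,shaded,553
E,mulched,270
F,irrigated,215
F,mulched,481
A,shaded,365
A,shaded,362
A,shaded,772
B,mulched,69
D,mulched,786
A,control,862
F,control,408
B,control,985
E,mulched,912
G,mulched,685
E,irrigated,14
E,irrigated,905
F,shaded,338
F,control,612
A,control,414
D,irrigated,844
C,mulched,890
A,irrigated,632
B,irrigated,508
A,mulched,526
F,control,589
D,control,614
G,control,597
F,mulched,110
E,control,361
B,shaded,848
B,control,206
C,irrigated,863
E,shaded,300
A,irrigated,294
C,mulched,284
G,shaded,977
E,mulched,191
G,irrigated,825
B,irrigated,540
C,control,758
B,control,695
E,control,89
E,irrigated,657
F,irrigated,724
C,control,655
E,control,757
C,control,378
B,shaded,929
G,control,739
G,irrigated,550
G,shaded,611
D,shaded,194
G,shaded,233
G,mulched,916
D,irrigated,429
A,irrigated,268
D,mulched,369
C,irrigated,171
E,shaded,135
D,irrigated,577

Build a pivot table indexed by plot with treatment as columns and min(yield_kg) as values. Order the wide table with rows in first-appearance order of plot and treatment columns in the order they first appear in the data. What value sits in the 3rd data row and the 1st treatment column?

With rows in first-appearance order of plot, row 3 is plot=F. treatment columns in first-appearance order: irrigated, mulched, shaded, control; column 1 is irrigated.
Long rows with plot=F, treatment=irrigated: min(456, 215, 724) = 215.

215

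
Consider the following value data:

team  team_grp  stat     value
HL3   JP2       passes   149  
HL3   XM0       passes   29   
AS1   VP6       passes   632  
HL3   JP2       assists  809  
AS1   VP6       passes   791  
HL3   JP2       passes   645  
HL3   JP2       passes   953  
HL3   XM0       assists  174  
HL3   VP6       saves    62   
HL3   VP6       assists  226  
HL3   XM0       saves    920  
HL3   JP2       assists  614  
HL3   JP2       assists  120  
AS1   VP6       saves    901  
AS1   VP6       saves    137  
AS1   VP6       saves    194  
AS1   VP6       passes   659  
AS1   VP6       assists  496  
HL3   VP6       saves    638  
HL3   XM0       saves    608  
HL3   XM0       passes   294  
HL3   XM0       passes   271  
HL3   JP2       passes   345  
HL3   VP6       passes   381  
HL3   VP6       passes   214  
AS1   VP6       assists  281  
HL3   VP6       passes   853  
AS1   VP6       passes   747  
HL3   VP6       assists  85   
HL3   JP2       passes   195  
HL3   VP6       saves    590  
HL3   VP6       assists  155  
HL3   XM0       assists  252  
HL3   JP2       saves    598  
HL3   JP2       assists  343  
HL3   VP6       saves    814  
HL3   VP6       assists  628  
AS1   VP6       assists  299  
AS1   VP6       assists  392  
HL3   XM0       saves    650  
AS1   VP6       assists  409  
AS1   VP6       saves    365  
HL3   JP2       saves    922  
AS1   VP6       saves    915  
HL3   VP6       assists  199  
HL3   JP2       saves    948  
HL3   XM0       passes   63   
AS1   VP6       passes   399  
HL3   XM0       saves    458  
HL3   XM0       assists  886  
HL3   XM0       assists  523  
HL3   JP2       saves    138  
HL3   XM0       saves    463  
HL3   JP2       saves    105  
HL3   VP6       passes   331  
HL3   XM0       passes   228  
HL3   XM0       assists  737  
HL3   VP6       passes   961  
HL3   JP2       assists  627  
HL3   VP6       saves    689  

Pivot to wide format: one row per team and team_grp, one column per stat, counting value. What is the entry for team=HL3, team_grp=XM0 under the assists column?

5

Rows with team=HL3, team_grp=XM0 and stat=assists: value values are 174, 252, 886, 523, 737.
5 rows match — count = 5.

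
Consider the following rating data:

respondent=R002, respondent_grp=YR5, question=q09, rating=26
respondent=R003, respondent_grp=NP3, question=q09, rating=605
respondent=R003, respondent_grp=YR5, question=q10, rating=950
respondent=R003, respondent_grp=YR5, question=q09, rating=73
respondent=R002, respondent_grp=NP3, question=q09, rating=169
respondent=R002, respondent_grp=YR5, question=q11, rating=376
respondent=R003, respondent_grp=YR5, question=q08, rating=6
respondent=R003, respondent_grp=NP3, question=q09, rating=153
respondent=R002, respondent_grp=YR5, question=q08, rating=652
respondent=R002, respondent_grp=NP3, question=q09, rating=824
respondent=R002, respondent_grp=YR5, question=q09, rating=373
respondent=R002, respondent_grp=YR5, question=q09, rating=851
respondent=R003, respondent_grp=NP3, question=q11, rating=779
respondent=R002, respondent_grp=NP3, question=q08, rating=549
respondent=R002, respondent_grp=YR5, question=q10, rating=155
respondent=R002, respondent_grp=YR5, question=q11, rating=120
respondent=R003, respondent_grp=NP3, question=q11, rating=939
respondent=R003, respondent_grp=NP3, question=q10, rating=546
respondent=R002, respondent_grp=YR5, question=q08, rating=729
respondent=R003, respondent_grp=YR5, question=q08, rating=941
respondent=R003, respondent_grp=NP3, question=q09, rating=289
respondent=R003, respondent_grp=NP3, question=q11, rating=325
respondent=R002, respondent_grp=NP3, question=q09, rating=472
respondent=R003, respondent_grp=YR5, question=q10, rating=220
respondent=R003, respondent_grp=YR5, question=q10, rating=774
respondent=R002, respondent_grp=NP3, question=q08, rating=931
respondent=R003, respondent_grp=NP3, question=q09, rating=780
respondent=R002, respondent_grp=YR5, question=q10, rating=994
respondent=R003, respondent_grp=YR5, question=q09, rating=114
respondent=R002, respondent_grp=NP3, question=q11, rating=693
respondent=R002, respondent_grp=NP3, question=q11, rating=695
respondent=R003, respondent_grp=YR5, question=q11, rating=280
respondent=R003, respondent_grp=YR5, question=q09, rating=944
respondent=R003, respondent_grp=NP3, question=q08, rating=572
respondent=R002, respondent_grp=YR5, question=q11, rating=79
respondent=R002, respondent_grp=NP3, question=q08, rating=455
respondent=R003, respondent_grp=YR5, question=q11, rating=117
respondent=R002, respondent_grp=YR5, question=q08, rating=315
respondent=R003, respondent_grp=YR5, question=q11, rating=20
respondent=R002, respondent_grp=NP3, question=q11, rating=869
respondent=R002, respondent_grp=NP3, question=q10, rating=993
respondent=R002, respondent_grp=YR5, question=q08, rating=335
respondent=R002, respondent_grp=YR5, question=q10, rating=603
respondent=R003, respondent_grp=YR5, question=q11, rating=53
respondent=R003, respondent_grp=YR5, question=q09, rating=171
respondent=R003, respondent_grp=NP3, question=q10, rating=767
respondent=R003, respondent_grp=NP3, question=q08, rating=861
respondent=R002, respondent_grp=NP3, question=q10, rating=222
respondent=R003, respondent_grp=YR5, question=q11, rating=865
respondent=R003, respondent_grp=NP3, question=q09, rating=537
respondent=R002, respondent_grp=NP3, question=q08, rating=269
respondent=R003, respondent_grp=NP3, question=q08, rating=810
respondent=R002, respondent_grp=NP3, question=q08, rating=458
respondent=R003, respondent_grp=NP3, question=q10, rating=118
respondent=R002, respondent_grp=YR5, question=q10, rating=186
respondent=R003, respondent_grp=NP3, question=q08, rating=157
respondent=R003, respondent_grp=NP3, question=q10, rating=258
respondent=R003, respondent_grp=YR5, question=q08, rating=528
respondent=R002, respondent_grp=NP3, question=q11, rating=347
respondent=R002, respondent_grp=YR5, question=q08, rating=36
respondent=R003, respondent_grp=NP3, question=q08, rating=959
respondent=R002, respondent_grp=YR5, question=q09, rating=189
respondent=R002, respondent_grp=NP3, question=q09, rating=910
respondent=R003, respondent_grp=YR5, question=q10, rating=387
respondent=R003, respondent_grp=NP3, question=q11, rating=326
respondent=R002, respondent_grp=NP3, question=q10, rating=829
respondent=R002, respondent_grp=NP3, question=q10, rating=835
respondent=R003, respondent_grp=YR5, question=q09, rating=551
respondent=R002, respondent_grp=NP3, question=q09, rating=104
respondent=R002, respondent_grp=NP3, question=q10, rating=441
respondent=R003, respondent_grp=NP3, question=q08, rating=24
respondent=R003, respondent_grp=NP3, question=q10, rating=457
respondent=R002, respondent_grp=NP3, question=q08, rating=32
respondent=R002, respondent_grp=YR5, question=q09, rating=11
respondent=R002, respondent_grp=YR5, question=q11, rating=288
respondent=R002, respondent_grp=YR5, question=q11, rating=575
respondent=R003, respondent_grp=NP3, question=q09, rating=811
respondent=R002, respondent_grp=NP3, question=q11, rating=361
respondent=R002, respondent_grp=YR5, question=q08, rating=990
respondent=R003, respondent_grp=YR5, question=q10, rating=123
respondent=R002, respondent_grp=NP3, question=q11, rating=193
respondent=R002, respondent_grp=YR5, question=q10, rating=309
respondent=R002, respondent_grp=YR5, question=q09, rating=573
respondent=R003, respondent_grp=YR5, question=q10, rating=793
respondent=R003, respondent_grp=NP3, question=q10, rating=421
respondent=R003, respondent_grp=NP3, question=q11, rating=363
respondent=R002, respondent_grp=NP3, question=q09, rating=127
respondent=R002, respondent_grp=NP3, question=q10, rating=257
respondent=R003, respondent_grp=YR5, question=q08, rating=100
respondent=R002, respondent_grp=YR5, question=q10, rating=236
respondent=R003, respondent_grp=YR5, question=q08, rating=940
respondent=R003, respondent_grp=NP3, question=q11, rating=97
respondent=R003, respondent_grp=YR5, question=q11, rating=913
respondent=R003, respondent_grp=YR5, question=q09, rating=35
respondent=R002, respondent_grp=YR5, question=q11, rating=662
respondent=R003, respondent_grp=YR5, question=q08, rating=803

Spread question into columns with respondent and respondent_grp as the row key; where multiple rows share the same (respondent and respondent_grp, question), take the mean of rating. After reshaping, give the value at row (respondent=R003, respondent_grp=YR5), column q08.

Rows with respondent=R003, respondent_grp=YR5 and question=q08: rating values are 6, 941, 528, 100, 940, 803.
(6 + 941 + 528 + 100 + 940 + 803) / 6 = 553.

553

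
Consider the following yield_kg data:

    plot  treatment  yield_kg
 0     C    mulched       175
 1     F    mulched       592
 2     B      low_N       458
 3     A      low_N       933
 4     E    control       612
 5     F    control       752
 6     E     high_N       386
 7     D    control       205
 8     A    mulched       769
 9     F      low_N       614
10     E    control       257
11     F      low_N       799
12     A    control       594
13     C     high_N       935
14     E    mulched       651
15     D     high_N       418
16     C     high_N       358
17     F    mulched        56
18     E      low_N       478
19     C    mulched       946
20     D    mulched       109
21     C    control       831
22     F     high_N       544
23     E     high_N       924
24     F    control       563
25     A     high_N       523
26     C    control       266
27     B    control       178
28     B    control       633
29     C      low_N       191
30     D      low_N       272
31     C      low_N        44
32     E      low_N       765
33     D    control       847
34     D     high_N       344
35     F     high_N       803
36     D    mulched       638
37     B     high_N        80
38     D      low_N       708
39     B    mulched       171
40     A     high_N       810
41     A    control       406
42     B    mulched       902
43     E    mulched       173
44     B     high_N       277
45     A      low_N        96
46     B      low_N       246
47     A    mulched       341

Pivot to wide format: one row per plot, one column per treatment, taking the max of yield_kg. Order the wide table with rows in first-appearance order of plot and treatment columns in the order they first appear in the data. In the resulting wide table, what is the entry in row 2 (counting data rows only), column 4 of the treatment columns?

With rows in first-appearance order of plot, row 2 is plot=F. treatment columns in first-appearance order: mulched, low_N, control, high_N; column 4 is high_N.
Long rows with plot=F, treatment=high_N: max(544, 803) = 803.

803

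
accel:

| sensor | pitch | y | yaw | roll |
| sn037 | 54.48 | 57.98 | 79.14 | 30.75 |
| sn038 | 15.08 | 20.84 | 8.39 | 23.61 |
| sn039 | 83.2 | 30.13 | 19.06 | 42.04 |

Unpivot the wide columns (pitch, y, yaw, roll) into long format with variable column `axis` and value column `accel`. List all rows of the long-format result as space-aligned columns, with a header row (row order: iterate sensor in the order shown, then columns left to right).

Each (sensor, column) pair becomes one row: 3 × 4 = 12 rows.
For example, (sn037, pitch) → accel=54.48.

sensor  axis   accel
sn037   pitch  54.48
sn037   y      57.98
sn037   yaw    79.14
sn037   roll   30.75
sn038   pitch  15.08
sn038   y      20.84
sn038   yaw    8.39 
sn038   roll   23.61
sn039   pitch  83.2 
sn039   y      30.13
sn039   yaw    19.06
sn039   roll   42.04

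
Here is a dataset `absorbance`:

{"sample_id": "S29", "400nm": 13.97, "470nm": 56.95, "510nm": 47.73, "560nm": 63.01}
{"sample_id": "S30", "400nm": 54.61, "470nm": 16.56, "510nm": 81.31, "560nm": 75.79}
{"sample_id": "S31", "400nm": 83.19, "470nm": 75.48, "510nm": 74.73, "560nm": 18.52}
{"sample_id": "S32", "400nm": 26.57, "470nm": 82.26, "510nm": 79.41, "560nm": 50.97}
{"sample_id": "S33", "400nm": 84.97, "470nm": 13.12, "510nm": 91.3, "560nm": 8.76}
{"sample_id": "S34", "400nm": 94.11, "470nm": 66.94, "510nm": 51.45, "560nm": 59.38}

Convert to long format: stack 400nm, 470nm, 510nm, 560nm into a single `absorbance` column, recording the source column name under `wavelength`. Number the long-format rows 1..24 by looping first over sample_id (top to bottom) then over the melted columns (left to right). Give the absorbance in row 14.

24 rows total (6 × 4). Row 14: index ⌊(14-1)/4⌋ = 3 into sample_id → S32; (14-1) mod 4 = 1 into the melted columns → 470nm.
So row 14 is (S32, 470nm, 82.26); absorbance = 82.26.

82.26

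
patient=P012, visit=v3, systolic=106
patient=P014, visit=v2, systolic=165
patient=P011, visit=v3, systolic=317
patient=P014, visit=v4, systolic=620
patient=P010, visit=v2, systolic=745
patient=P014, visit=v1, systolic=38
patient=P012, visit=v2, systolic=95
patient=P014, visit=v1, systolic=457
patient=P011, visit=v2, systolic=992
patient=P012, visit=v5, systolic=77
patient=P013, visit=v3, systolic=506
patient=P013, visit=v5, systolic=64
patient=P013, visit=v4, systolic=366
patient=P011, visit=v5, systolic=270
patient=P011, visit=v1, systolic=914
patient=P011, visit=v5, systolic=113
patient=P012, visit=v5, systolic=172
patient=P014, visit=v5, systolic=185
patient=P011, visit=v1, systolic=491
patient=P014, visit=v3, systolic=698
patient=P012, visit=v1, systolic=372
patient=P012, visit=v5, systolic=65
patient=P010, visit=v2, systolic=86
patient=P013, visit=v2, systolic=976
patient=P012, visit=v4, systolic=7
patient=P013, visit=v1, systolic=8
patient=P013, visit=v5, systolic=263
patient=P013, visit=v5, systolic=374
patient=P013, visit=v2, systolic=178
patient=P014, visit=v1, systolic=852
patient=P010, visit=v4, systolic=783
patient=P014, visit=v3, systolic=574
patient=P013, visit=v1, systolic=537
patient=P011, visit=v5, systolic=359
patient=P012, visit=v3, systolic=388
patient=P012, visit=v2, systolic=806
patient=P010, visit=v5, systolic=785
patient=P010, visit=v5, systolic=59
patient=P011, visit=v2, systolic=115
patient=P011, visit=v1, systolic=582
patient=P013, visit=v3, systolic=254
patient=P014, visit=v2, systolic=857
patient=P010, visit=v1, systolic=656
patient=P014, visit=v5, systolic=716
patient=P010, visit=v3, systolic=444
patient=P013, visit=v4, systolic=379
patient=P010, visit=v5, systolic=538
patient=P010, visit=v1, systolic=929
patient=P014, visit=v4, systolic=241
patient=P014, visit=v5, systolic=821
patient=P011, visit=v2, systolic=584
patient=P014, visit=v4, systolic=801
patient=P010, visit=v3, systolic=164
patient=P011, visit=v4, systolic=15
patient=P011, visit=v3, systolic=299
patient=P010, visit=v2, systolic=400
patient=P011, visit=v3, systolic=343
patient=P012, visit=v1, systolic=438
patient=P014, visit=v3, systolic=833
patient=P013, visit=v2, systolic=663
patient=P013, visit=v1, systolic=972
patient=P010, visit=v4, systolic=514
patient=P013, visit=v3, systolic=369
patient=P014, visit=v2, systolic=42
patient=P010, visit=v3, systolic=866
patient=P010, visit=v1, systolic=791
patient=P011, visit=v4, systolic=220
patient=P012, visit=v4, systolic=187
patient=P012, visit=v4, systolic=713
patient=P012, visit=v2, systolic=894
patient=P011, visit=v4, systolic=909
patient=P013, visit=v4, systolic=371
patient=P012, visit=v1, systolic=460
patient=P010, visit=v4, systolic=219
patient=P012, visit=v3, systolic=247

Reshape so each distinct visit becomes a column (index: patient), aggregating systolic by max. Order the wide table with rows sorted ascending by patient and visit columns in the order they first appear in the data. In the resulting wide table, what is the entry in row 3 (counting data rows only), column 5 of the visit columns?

172

With rows sorted ascending by patient, row 3 is patient=P012. visit columns in first-appearance order: v3, v2, v4, v1, v5; column 5 is v5.
Long rows with patient=P012, visit=v5: max(77, 172, 65) = 172.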